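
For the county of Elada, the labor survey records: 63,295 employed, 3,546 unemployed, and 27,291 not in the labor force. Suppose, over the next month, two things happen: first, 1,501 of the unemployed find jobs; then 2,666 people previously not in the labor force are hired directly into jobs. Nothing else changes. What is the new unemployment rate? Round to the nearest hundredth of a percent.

New unemployment rate ≈ 2.94%.

Initially, labor force = 63,295 + 3,546 = 66,841, so u = 3,546/66,841 = 5.31%.
After the first change, unemployed falls and employed rises by 1,501; labor force unchanged → E = 64,796, U = 2,045, labor force = 66,841.
After the second change, employed and labor force both rise by 2,666; unemployed unchanged → E = 67,462, U = 2,045, labor force = 69,507.
New unemployment rate = 2,045 / 69,507 = 2.94%.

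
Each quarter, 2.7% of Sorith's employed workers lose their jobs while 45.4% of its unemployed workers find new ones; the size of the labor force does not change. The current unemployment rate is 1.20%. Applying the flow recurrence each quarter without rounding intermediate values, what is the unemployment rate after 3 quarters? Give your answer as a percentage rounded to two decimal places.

Unemployment rate after three quarters ≈ 5.00%.

With a fixed labor force, u_{t+1} = u_t + s·(1−u_t) − f·u_t = u_t·(1−s−f) + s.
Here 1−s−f = 0.519 and s = 0.027.
u_1 = 0.012000 × 0.519 + 0.027 = 0.033228.
u_2 = 0.033228 × 0.519 + 0.027 = 0.044245.
u_3 = 0.044245 × 0.519 + 0.027 = 0.049963.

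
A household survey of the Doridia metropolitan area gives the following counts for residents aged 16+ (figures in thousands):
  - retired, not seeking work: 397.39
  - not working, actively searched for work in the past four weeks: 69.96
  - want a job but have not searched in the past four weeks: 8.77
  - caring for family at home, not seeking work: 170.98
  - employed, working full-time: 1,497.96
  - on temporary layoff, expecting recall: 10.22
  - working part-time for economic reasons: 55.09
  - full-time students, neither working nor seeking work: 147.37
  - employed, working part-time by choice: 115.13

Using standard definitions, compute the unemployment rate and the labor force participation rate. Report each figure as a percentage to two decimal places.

Employed = 1,497.96 + 55.09 + 115.13 = 1,668.18 thousand (anyone who worked, including part-time for economic reasons, counts as employed).
Unemployed = 69.96 + 10.22 = 80.18 thousand (jobless and actively searching, or on temporary layoff).
Labor force = 1,668.18 + 80.18 = 1,748.36 thousand.
Not in labor force = 397.39 + 8.77 + 170.98 + 147.37 = 724.51 thousand (those not working and not actively searching are outside the labor force — including those who want a job but have given up searching).
Civilian working-age population = 1,748.36 + 724.51 = 2,472.87 thousand.
Unemployment rate = 80.18 / 1,748.36 = 4.59%.
Labor force participation rate = 1,748.36 / 2,472.87 = 70.70%.

Unemployment rate ≈ 4.59%; labor force participation rate ≈ 70.70%.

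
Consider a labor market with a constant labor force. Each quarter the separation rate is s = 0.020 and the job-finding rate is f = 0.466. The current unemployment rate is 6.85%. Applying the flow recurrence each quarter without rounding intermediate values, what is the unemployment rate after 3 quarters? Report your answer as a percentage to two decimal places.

With a fixed labor force, u_{t+1} = u_t + s·(1−u_t) − f·u_t = u_t·(1−s−f) + s.
Here 1−s−f = 0.514 and s = 0.020.
u_1 = 0.068500 × 0.514 + 0.020 = 0.055209.
u_2 = 0.055209 × 0.514 + 0.020 = 0.048377.
u_3 = 0.048377 × 0.514 + 0.020 = 0.044866.

Unemployment rate after three quarters ≈ 4.49%.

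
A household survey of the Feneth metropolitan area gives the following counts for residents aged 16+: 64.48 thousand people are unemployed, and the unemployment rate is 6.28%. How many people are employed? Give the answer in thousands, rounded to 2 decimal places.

Labor force = U / u = 64.48 / 0.0628 ≈ 1,026.75 thousand.
Employed = labor force − unemployed = 1,026.75 − 64.48 = 962.27 thousand.

About 962.27 thousand are employed.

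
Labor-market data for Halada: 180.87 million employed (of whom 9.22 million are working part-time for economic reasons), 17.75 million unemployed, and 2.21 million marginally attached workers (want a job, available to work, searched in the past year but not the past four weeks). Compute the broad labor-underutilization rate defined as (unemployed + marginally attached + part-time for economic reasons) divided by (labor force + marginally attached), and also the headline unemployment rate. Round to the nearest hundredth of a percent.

Broad underutilization rate ≈ 14.53%; headline unemployment rate ≈ 8.94%.

Labor force = 180.87 + 17.75 = 198.62 million.
Numerator = 17.75 + 2.21 + 9.22 = 29.18 million.
Denominator = 198.62 + 2.21 = 200.83 million.
Broad rate = 29.18 / 200.83 = 14.53%.
Headline unemployment rate = 17.75 / 198.62 = 8.94%.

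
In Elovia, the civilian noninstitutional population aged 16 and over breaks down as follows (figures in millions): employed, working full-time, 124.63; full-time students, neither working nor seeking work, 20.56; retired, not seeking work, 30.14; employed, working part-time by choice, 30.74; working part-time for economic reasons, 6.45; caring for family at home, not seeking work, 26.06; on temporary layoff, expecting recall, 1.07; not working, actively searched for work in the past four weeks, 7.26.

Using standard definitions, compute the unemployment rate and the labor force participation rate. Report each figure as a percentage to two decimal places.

Employed = 124.63 + 30.74 + 6.45 = 161.82 million (anyone who worked, including part-time for economic reasons, counts as employed).
Unemployed = 1.07 + 7.26 = 8.33 million (jobless and actively searching, or on temporary layoff).
Labor force = 161.82 + 8.33 = 170.15 million.
Not in labor force = 20.56 + 30.14 + 26.06 = 76.76 million (those not working and not actively searching are outside the labor force).
Civilian working-age population = 170.15 + 76.76 = 246.91 million.
Unemployment rate = 8.33 / 170.15 = 4.90%.
Labor force participation rate = 170.15 / 246.91 = 68.91%.

Unemployment rate ≈ 4.90%; labor force participation rate ≈ 68.91%.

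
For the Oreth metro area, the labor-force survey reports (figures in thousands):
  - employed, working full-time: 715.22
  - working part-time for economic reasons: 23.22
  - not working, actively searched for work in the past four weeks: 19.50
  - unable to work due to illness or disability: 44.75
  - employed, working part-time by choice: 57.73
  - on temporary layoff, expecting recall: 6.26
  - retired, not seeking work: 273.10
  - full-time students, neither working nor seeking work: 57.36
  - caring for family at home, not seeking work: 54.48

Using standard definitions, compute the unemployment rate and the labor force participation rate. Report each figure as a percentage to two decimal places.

Employed = 715.22 + 23.22 + 57.73 = 796.17 thousand (anyone who worked, including part-time for economic reasons, counts as employed).
Unemployed = 19.50 + 6.26 = 25.76 thousand (jobless and actively searching, or on temporary layoff).
Labor force = 796.17 + 25.76 = 821.93 thousand.
Not in labor force = 44.75 + 273.10 + 57.36 + 54.48 = 429.69 thousand (those not working and not actively searching are outside the labor force).
Civilian working-age population = 821.93 + 429.69 = 1,251.62 thousand.
Unemployment rate = 25.76 / 821.93 = 3.13%.
Labor force participation rate = 821.93 / 1,251.62 = 65.67%.

Unemployment rate ≈ 3.13%; labor force participation rate ≈ 65.67%.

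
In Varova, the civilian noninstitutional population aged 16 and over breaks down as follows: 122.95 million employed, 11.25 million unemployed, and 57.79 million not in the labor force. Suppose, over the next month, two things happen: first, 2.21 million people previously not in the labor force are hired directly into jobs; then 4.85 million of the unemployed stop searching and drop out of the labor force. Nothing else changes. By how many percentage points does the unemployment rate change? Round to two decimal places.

The unemployment rate changes by −3.52 percentage points.

Initially, labor force = 122.95 + 11.25 = 134.20 million, so u = 11.25/134.20 = 8.38%.
After the first change, employed and labor force both rise by 2.21; unemployed unchanged → E = 125.16, U = 11.25, labor force = 136.41 million.
After the second change, unemployed and labor force both fall by 4.85 → E = 125.16, U = 6.40, labor force = 131.56 million.
New unemployment rate = 6.40 / 131.56 = 4.86%.
Change = 4.86% − 8.38% = −3.52 percentage points.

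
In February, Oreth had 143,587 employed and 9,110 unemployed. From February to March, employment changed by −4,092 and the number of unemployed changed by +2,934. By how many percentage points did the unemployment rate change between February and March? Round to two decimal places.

February: labor force = 143,587 + 9,110 = 152,697; u = 9,110/152,697 = 5.97%.
March: labor force = 139,495 + 12,044 = 151,539; u = 12,044/151,539 = 7.95%.
Change = 7.95% − 5.97% = +1.98 pp.

The unemployment rate changed by +1.98 percentage points.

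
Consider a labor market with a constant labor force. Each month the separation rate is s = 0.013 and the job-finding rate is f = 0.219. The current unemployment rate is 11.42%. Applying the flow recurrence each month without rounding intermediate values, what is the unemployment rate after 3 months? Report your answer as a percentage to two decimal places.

Unemployment rate after three months ≈ 8.24%.

With a fixed labor force, u_{t+1} = u_t + s·(1−u_t) − f·u_t = u_t·(1−s−f) + s.
Here 1−s−f = 0.768 and s = 0.013.
u_1 = 0.114200 × 0.768 + 0.013 = 0.100706.
u_2 = 0.100706 × 0.768 + 0.013 = 0.090342.
u_3 = 0.090342 × 0.768 + 0.013 = 0.082383.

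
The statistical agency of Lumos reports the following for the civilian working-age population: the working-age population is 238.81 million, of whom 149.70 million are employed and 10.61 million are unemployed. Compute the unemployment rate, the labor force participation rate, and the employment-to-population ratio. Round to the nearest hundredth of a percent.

Labor force = employed + unemployed = 149.70 + 10.61 = 160.31 million.
Unemployment rate = 10.61 / 160.31 = 6.62%.
Labor force participation rate = 160.31 / 238.81 = 67.13%.
Employment-population ratio = 149.70 / 238.81 = 62.69%.

Unemployment rate ≈ 6.62%; labor force participation rate ≈ 67.13%; employment-population ratio ≈ 62.69%.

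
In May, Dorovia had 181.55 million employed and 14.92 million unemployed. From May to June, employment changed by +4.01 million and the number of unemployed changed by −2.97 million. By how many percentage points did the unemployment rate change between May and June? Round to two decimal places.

The unemployment rate changed by −1.54 percentage points.

May: labor force = 181.55 + 14.92 = 196.47; u = 14.92/196.47 = 7.59%.
June: labor force = 185.56 + 11.95 = 197.51; u = 11.95/197.51 = 6.05%.
Change = 6.05% − 7.59% = −1.54 pp.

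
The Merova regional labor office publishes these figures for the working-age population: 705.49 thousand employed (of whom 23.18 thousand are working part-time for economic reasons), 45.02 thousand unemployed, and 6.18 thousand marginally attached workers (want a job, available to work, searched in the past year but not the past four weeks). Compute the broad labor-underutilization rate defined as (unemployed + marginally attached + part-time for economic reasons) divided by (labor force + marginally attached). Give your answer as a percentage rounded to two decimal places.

Labor force = 705.49 + 45.02 = 750.51 thousand.
Numerator = 45.02 + 6.18 + 23.18 = 74.38 thousand.
Denominator = 750.51 + 6.18 = 756.69 thousand.
Broad rate = 74.38 / 756.69 = 9.83%.

Broad underutilization rate ≈ 9.83%.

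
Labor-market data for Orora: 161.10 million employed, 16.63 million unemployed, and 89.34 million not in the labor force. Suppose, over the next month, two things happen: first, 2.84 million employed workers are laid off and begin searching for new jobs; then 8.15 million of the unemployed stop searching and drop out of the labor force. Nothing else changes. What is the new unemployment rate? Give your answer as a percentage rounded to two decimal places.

New unemployment rate ≈ 6.68%.

Initially, labor force = 161.10 + 16.63 = 177.73 million, so u = 16.63/177.73 = 9.36%.
After the first change, employed falls and unemployed rises by 2.84; labor force unchanged → E = 158.26, U = 19.47, labor force = 177.73 million.
After the second change, unemployed and labor force both fall by 8.15 → E = 158.26, U = 11.32, labor force = 169.58 million.
New unemployment rate = 11.32 / 169.58 = 6.68%.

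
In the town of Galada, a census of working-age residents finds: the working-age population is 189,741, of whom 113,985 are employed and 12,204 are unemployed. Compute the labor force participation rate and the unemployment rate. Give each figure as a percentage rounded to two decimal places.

Labor force participation rate ≈ 66.51%; unemployment rate ≈ 9.67%.

Labor force = employed + unemployed = 113,985 + 12,204 = 126,189.
Unemployment rate = 12,204 / 126,189 = 9.67%.
Labor force participation rate = 126,189 / 189,741 = 66.51%.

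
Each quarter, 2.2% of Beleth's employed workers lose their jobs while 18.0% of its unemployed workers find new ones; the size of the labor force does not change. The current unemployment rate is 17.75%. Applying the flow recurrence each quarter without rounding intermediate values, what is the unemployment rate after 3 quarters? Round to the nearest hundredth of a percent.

With a fixed labor force, u_{t+1} = u_t + s·(1−u_t) − f·u_t = u_t·(1−s−f) + s.
Here 1−s−f = 0.798 and s = 0.022.
u_1 = 0.177500 × 0.798 + 0.022 = 0.163645.
u_2 = 0.163645 × 0.798 + 0.022 = 0.152589.
u_3 = 0.152589 × 0.798 + 0.022 = 0.143766.

Unemployment rate after three quarters ≈ 14.38%.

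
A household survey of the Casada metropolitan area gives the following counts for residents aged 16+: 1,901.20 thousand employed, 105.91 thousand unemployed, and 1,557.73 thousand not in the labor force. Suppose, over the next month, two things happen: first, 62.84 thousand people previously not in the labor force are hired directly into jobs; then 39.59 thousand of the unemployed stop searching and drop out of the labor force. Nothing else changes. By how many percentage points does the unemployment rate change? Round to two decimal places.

The unemployment rate changes by −2.01 percentage points.

Initially, labor force = 1,901.20 + 105.91 = 2,007.11 thousand, so u = 105.91/2,007.11 = 5.28%.
After the first change, employed and labor force both rise by 62.84; unemployed unchanged → E = 1,964.04, U = 105.91, labor force = 2,069.95 thousand.
After the second change, unemployed and labor force both fall by 39.59 → E = 1,964.04, U = 66.32, labor force = 2,030.36 thousand.
New unemployment rate = 66.32 / 2,030.36 = 3.27%.
Change = 3.27% − 5.28% = −2.01 percentage points.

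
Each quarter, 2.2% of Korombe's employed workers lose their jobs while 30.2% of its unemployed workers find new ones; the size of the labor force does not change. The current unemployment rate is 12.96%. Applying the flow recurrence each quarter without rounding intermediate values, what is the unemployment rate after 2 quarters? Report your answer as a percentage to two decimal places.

Unemployment rate after two quarters ≈ 9.61%.

With a fixed labor force, u_{t+1} = u_t + s·(1−u_t) − f·u_t = u_t·(1−s−f) + s.
Here 1−s−f = 0.676 and s = 0.022.
u_1 = 0.129600 × 0.676 + 0.022 = 0.109610.
u_2 = 0.109610 × 0.676 + 0.022 = 0.096096.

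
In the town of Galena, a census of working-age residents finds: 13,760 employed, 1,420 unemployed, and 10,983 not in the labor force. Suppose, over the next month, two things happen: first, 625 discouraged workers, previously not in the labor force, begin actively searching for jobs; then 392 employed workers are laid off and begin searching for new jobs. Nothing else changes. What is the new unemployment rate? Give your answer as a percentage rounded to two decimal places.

New unemployment rate ≈ 15.42%.

Initially, labor force = 13,760 + 1,420 = 15,180, so u = 1,420/15,180 = 9.35%.
After the first change, unemployed and labor force both rise by 625 → E = 13,760, U = 2,045, labor force = 15,805.
After the second change, employed falls and unemployed rises by 392; labor force unchanged → E = 13,368, U = 2,437, labor force = 15,805.
New unemployment rate = 2,437 / 15,805 = 15.42%.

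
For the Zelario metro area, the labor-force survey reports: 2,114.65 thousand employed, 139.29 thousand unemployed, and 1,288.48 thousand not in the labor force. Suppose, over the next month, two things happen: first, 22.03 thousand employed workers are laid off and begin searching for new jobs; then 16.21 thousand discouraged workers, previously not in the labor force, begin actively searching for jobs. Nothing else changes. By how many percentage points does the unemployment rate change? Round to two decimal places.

The unemployment rate changes by +1.64 percentage points.

Initially, labor force = 2,114.65 + 139.29 = 2,253.94 thousand, so u = 139.29/2,253.94 = 6.18%.
After the first change, employed falls and unemployed rises by 22.03; labor force unchanged → E = 2,092.62, U = 161.32, labor force = 2,253.94 thousand.
After the second change, unemployed and labor force both rise by 16.21 → E = 2,092.62, U = 177.53, labor force = 2,270.15 thousand.
New unemployment rate = 177.53 / 2,270.15 = 7.82%.
Change = 7.82% − 6.18% = +1.64 percentage points.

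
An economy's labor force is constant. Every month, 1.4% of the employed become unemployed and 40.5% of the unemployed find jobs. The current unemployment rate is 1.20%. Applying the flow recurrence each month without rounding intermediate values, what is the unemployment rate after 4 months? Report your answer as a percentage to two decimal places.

Unemployment rate after four months ≈ 3.10%.

With a fixed labor force, u_{t+1} = u_t + s·(1−u_t) − f·u_t = u_t·(1−s−f) + s.
Here 1−s−f = 0.581 and s = 0.014.
u_1 = 0.012000 × 0.581 + 0.014 = 0.020972.
u_2 = 0.020972 × 0.581 + 0.014 = 0.026185.
u_3 = 0.026185 × 0.581 + 0.014 = 0.029213.
u_4 = 0.029213 × 0.581 + 0.014 = 0.030973.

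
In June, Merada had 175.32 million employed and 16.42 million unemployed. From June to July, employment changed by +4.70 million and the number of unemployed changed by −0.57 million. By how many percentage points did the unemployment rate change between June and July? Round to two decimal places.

The unemployment rate changed by −0.47 percentage points.

June: labor force = 175.32 + 16.42 = 191.74; u = 16.42/191.74 = 8.56%.
July: labor force = 180.02 + 15.85 = 195.87; u = 15.85/195.87 = 8.09%.
Change = 8.09% − 8.56% = −0.47 pp.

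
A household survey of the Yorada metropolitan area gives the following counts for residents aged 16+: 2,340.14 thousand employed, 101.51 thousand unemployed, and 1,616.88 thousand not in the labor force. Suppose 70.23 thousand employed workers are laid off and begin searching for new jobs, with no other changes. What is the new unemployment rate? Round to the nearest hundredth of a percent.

Initially, labor force = 2,340.14 + 101.51 = 2,441.65 thousand, so u = 101.51/2,441.65 = 4.16%.
After the change, employed falls and unemployed rises by 70.23; labor force unchanged → E = 2,269.91, U = 171.74, labor force = 2,441.65 thousand.
New unemployment rate = 171.74 / 2,441.65 = 7.03%.

New unemployment rate ≈ 7.03%.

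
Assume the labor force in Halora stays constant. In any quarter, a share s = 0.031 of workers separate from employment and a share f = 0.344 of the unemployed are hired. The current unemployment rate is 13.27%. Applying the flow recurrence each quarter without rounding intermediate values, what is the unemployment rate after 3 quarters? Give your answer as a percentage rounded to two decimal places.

With a fixed labor force, u_{t+1} = u_t + s·(1−u_t) − f·u_t = u_t·(1−s−f) + s.
Here 1−s−f = 0.625 and s = 0.031.
u_1 = 0.132700 × 0.625 + 0.031 = 0.113938.
u_2 = 0.113938 × 0.625 + 0.031 = 0.102211.
u_3 = 0.102211 × 0.625 + 0.031 = 0.094882.

Unemployment rate after three quarters ≈ 9.49%.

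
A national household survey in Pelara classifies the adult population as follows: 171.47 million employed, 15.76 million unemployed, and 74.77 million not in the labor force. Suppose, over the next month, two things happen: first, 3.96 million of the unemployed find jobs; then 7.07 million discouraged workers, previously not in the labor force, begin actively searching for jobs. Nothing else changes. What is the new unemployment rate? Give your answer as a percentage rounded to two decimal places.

New unemployment rate ≈ 9.71%.

Initially, labor force = 171.47 + 15.76 = 187.23 million, so u = 15.76/187.23 = 8.42%.
After the first change, unemployed falls and employed rises by 3.96; labor force unchanged → E = 175.43, U = 11.80, labor force = 187.23 million.
After the second change, unemployed and labor force both rise by 7.07 → E = 175.43, U = 18.87, labor force = 194.30 million.
New unemployment rate = 18.87 / 194.30 = 9.71%.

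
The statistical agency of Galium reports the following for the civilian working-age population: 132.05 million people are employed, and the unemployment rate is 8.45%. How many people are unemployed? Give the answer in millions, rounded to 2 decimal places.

About 12.19 million are unemployed.

Let U be the number unemployed. The labor force is E + U, and U/(E+U) = 0.0845.
So U = 0.0845 × 132.05 / (1 − 0.0845) = 11.1582 / 0.9155 ≈ 12.19 million.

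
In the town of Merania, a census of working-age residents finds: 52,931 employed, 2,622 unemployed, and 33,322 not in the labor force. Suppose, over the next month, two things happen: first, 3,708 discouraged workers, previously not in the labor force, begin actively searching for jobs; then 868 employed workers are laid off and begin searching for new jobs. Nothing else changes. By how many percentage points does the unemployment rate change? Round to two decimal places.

Initially, labor force = 52,931 + 2,622 = 55,553, so u = 2,622/55,553 = 4.72%.
After the first change, unemployed and labor force both rise by 3,708 → E = 52,931, U = 6,330, labor force = 59,261.
After the second change, employed falls and unemployed rises by 868; labor force unchanged → E = 52,063, U = 7,198, labor force = 59,261.
New unemployment rate = 7,198 / 59,261 = 12.15%.
Change = 12.15% − 4.72% = +7.43 percentage points.

The unemployment rate changes by +7.43 percentage points.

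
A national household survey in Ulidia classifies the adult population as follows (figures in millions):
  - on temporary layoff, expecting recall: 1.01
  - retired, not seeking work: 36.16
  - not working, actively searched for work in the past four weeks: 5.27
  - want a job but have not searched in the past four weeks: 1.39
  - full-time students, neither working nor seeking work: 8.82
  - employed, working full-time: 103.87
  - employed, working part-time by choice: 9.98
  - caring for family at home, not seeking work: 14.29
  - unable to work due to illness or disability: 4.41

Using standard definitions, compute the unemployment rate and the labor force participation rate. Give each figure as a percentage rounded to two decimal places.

Unemployment rate ≈ 5.23%; labor force participation rate ≈ 64.87%.

Employed = 103.87 + 9.98 = 113.85 million.
Unemployed = 1.01 + 5.27 = 6.28 million (jobless and actively searching, or on temporary layoff).
Labor force = 113.85 + 6.28 = 120.13 million.
Not in labor force = 36.16 + 1.39 + 8.82 + 14.29 + 4.41 = 65.07 million (those not working and not actively searching are outside the labor force — including those who want a job but have given up searching).
Civilian working-age population = 120.13 + 65.07 = 185.20 million.
Unemployment rate = 6.28 / 120.13 = 5.23%.
Labor force participation rate = 120.13 / 185.20 = 64.87%.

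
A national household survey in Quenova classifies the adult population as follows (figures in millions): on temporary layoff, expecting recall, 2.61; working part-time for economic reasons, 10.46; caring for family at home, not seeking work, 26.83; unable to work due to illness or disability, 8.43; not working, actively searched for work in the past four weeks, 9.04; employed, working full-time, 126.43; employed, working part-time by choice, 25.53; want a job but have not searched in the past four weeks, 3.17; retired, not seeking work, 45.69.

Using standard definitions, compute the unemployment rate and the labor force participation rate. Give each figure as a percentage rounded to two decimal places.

Employed = 10.46 + 126.43 + 25.53 = 162.42 million (anyone who worked, including part-time for economic reasons, counts as employed).
Unemployed = 2.61 + 9.04 = 11.65 million (jobless and actively searching, or on temporary layoff).
Labor force = 162.42 + 11.65 = 174.07 million.
Not in labor force = 26.83 + 8.43 + 3.17 + 45.69 = 84.12 million (those not working and not actively searching are outside the labor force — including those who want a job but have given up searching).
Civilian working-age population = 174.07 + 84.12 = 258.19 million.
Unemployment rate = 11.65 / 174.07 = 6.69%.
Labor force participation rate = 174.07 / 258.19 = 67.42%.

Unemployment rate ≈ 6.69%; labor force participation rate ≈ 67.42%.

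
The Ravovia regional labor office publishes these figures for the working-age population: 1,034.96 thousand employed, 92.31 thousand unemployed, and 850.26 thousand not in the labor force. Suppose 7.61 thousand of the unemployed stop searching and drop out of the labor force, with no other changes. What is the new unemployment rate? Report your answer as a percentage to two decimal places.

New unemployment rate ≈ 7.56%.

Initially, labor force = 1,034.96 + 92.31 = 1,127.27 thousand, so u = 92.31/1,127.27 = 8.19%.
After the change, unemployed and labor force both fall by 7.61 → E = 1,034.96, U = 84.70, labor force = 1,119.66 thousand.
New unemployment rate = 84.70 / 1,119.66 = 7.56%.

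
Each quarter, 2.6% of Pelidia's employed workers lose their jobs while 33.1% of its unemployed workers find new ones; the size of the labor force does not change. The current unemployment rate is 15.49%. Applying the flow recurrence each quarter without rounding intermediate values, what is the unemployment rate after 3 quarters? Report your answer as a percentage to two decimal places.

Unemployment rate after three quarters ≈ 9.46%.

With a fixed labor force, u_{t+1} = u_t + s·(1−u_t) − f·u_t = u_t·(1−s−f) + s.
Here 1−s−f = 0.643 and s = 0.026.
u_1 = 0.154900 × 0.643 + 0.026 = 0.125601.
u_2 = 0.125601 × 0.643 + 0.026 = 0.106761.
u_3 = 0.106761 × 0.643 + 0.026 = 0.094647.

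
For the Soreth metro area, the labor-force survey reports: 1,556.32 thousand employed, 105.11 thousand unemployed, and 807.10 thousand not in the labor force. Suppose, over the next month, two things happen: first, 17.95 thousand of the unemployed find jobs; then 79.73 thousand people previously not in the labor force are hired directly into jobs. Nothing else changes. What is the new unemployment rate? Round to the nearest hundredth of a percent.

New unemployment rate ≈ 5.01%.

Initially, labor force = 1,556.32 + 105.11 = 1,661.43 thousand, so u = 105.11/1,661.43 = 6.33%.
After the first change, unemployed falls and employed rises by 17.95; labor force unchanged → E = 1,574.27, U = 87.16, labor force = 1,661.43 thousand.
After the second change, employed and labor force both rise by 79.73; unemployed unchanged → E = 1,654.00, U = 87.16, labor force = 1,741.16 thousand.
New unemployment rate = 87.16 / 1,741.16 = 5.01%.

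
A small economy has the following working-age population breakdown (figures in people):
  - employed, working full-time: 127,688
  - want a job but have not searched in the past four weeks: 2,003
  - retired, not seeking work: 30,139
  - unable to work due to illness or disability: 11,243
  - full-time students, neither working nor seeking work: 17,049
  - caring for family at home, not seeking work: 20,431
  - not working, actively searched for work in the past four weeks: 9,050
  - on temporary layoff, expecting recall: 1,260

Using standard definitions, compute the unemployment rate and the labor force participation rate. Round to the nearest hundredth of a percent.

Unemployment rate ≈ 7.47%; labor force participation rate ≈ 63.05%.

Employed = 127,688.
Unemployed = 9,050 + 1,260 = 10,310 (jobless and actively searching, or on temporary layoff).
Labor force = 127,688 + 10,310 = 137,998.
Not in labor force = 2,003 + 30,139 + 11,243 + 17,049 + 20,431 = 80,865 (those not working and not actively searching are outside the labor force — including those who want a job but have given up searching).
Civilian working-age population = 137,998 + 80,865 = 218,863.
Unemployment rate = 10,310 / 137,998 = 7.47%.
Labor force participation rate = 137,998 / 218,863 = 63.05%.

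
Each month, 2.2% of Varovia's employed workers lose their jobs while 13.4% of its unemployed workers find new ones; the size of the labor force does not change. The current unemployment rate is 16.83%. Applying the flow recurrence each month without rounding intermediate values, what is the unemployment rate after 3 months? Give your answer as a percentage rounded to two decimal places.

With a fixed labor force, u_{t+1} = u_t + s·(1−u_t) − f·u_t = u_t·(1−s−f) + s.
Here 1−s−f = 0.844 and s = 0.022.
u_1 = 0.168300 × 0.844 + 0.022 = 0.164045.
u_2 = 0.164045 × 0.844 + 0.022 = 0.160454.
u_3 = 0.160454 × 0.844 + 0.022 = 0.157423.

Unemployment rate after three months ≈ 15.74%.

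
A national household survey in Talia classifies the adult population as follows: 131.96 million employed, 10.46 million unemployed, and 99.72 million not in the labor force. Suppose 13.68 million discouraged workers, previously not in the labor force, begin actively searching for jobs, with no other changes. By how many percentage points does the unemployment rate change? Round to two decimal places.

The unemployment rate changes by +8.12 percentage points.

Initially, labor force = 131.96 + 10.46 = 142.42 million, so u = 10.46/142.42 = 7.34%.
After the change, unemployed and labor force both rise by 13.68 → E = 131.96, U = 24.14, labor force = 156.10 million.
New unemployment rate = 24.14 / 156.10 = 15.46%.
Change = 15.46% − 7.34% = +8.12 percentage points.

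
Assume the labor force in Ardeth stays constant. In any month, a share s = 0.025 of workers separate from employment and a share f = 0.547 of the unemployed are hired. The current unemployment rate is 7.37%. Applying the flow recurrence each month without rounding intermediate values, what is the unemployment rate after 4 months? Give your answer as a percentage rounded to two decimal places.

With a fixed labor force, u_{t+1} = u_t + s·(1−u_t) − f·u_t = u_t·(1−s−f) + s.
Here 1−s−f = 0.428 and s = 0.025.
u_1 = 0.073700 × 0.428 + 0.025 = 0.056544.
u_2 = 0.056544 × 0.428 + 0.025 = 0.049201.
u_3 = 0.049201 × 0.428 + 0.025 = 0.046058.
u_4 = 0.046058 × 0.428 + 0.025 = 0.044713.

Unemployment rate after four months ≈ 4.47%.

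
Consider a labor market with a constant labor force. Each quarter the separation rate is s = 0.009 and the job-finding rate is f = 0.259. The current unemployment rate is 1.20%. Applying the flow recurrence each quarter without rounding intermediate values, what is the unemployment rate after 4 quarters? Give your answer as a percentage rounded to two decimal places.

Unemployment rate after four quarters ≈ 2.74%.

With a fixed labor force, u_{t+1} = u_t + s·(1−u_t) − f·u_t = u_t·(1−s−f) + s.
Here 1−s−f = 0.732 and s = 0.009.
u_1 = 0.012000 × 0.732 + 0.009 = 0.017784.
u_2 = 0.017784 × 0.732 + 0.009 = 0.022018.
u_3 = 0.022018 × 0.732 + 0.009 = 0.025117.
u_4 = 0.025117 × 0.732 + 0.009 = 0.027386.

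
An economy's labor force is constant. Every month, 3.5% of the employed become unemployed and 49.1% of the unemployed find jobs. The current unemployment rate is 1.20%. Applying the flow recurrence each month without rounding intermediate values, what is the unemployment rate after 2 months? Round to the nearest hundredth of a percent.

Unemployment rate after two months ≈ 5.43%.

With a fixed labor force, u_{t+1} = u_t + s·(1−u_t) − f·u_t = u_t·(1−s−f) + s.
Here 1−s−f = 0.474 and s = 0.035.
u_1 = 0.012000 × 0.474 + 0.035 = 0.040688.
u_2 = 0.040688 × 0.474 + 0.035 = 0.054286.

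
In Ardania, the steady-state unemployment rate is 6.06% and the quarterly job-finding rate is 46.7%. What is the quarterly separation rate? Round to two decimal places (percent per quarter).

From u* = s/(s+f): s = u·f/(1−u).
s = 0.0606 × 46.7 / (1 − 0.0606) = 2.8300 / 0.9394 ≈ 3.01% per quarter.

Separation rate ≈ 3.01% per quarter.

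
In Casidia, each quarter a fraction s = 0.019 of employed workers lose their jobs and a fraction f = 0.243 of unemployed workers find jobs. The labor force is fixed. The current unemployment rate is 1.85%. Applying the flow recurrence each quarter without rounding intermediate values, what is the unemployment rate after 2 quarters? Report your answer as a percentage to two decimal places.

With a fixed labor force, u_{t+1} = u_t + s·(1−u_t) − f·u_t = u_t·(1−s−f) + s.
Here 1−s−f = 0.738 and s = 0.019.
u_1 = 0.018500 × 0.738 + 0.019 = 0.032653.
u_2 = 0.032653 × 0.738 + 0.019 = 0.043098.

Unemployment rate after two quarters ≈ 4.31%.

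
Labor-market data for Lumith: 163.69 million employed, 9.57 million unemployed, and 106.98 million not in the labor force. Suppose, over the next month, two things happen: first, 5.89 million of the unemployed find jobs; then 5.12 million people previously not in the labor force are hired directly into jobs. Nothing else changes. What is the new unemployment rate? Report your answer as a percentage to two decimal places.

New unemployment rate ≈ 2.06%.

Initially, labor force = 163.69 + 9.57 = 173.26 million, so u = 9.57/173.26 = 5.52%.
After the first change, unemployed falls and employed rises by 5.89; labor force unchanged → E = 169.58, U = 3.68, labor force = 173.26 million.
After the second change, employed and labor force both rise by 5.12; unemployed unchanged → E = 174.70, U = 3.68, labor force = 178.38 million.
New unemployment rate = 3.68 / 178.38 = 2.06%.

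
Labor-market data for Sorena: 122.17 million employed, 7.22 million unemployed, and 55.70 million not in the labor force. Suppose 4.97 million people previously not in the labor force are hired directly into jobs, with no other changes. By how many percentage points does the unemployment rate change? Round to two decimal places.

The unemployment rate changes by −0.21 percentage points.

Initially, labor force = 122.17 + 7.22 = 129.39 million, so u = 7.22/129.39 = 5.58%.
After the change, employed and labor force both rise by 4.97; unemployed unchanged → E = 127.14, U = 7.22, labor force = 134.36 million.
New unemployment rate = 7.22 / 134.36 = 5.37%.
Change = 5.37% − 5.58% = −0.21 percentage points.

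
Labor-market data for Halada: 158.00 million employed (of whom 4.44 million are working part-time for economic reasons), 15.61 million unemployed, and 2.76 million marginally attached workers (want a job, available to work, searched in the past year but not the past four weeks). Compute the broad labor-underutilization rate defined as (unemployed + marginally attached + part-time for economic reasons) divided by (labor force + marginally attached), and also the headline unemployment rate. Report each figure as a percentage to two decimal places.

Labor force = 158.00 + 15.61 = 173.61 million.
Numerator = 15.61 + 2.76 + 4.44 = 22.81 million.
Denominator = 173.61 + 2.76 = 176.37 million.
Broad rate = 22.81 / 176.37 = 12.93%.
Headline unemployment rate = 15.61 / 173.61 = 8.99%.

Broad underutilization rate ≈ 12.93%; headline unemployment rate ≈ 8.99%.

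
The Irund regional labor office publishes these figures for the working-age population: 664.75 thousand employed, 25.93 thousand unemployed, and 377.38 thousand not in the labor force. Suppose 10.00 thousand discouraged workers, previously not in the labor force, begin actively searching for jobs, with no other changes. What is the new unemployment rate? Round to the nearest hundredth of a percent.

Initially, labor force = 664.75 + 25.93 = 690.68 thousand, so u = 25.93/690.68 = 3.75%.
After the change, unemployed and labor force both rise by 10.00 → E = 664.75, U = 35.93, labor force = 700.68 thousand.
New unemployment rate = 35.93 / 700.68 = 5.13%.

New unemployment rate ≈ 5.13%.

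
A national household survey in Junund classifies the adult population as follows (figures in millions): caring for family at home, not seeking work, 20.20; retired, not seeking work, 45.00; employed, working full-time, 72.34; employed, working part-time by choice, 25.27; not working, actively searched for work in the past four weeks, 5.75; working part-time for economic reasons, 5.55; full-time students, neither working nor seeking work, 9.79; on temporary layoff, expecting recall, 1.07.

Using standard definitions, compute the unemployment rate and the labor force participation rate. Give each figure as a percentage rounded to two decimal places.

Employed = 72.34 + 25.27 + 5.55 = 103.16 million (anyone who worked, including part-time for economic reasons, counts as employed).
Unemployed = 5.75 + 1.07 = 6.82 million (jobless and actively searching, or on temporary layoff).
Labor force = 103.16 + 6.82 = 109.98 million.
Not in labor force = 20.20 + 45.00 + 9.79 = 74.99 million (those not working and not actively searching are outside the labor force).
Civilian working-age population = 109.98 + 74.99 = 184.97 million.
Unemployment rate = 6.82 / 109.98 = 6.20%.
Labor force participation rate = 109.98 / 184.97 = 59.46%.

Unemployment rate ≈ 6.20%; labor force participation rate ≈ 59.46%.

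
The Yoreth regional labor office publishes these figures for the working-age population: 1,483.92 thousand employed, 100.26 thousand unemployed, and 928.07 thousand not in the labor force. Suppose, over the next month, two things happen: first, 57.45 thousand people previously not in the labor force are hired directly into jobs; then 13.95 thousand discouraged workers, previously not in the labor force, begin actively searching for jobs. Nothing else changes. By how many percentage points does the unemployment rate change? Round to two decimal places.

Initially, labor force = 1,483.92 + 100.26 = 1,584.18 thousand, so u = 100.26/1,584.18 = 6.33%.
After the first change, employed and labor force both rise by 57.45; unemployed unchanged → E = 1,541.37, U = 100.26, labor force = 1,641.63 thousand.
After the second change, unemployed and labor force both rise by 13.95 → E = 1,541.37, U = 114.21, labor force = 1,655.58 thousand.
New unemployment rate = 114.21 / 1,655.58 = 6.90%.
Change = 6.90% − 6.33% = +0.57 percentage points.

The unemployment rate changes by +0.57 percentage points.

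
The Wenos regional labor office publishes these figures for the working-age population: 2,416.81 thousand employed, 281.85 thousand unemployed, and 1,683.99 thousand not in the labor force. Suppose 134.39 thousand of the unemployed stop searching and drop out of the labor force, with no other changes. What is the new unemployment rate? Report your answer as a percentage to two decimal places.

New unemployment rate ≈ 5.75%.

Initially, labor force = 2,416.81 + 281.85 = 2,698.66 thousand, so u = 281.85/2,698.66 = 10.44%.
After the change, unemployed and labor force both fall by 134.39 → E = 2,416.81, U = 147.46, labor force = 2,564.27 thousand.
New unemployment rate = 147.46 / 2,564.27 = 5.75%.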